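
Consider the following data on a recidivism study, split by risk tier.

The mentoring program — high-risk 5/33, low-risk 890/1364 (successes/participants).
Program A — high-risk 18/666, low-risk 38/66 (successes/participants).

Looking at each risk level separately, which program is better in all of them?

High-risk: the mentoring program 5/33 = 15.2%, Program A 18/666 = 2.7% → the mentoring program
Low-risk: the mentoring program 890/1364 = 65.2%, Program A 38/66 = 57.6% → the mentoring program
The mentoring program has the higher rate in both groups.

the mentoring program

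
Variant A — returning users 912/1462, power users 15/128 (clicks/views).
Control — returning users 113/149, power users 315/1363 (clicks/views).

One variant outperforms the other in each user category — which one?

Returning users: Variant A 912/1462 = 62.4%, Control 113/149 = 75.8% → Control
Power users: Variant A 15/128 = 11.7%, Control 315/1363 = 23.1% → Control
Control has the higher rate in both groups.

Control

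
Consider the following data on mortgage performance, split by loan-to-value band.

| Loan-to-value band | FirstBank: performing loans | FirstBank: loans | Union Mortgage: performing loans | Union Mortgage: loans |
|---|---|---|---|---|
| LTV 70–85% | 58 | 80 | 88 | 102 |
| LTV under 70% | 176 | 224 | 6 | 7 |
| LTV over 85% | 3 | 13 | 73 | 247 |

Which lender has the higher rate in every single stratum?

LTV 70–85%: FirstBank 58/80 = 72.5%, Union Mortgage 88/102 = 86.3% → Union Mortgage
LTV under 70%: FirstBank 176/224 = 78.6%, Union Mortgage 6/7 = 85.7% → Union Mortgage
LTV over 85%: FirstBank 3/13 = 23.1%, Union Mortgage 73/247 = 29.6% → Union Mortgage
Union Mortgage has the higher rate in all 3 groups.

Union Mortgage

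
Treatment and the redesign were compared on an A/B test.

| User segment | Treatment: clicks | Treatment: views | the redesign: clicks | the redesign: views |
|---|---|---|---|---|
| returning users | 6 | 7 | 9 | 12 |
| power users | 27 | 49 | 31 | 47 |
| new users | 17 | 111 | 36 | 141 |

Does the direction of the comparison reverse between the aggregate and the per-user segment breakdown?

No

Returning users: Treatment 6/7 = 85.7%, the redesign 9/12 = 75.0% → Treatment
Power users: Treatment 27/49 = 55.1%, the redesign 31/47 = 66.0% → the redesign
New users: Treatment 17/111 = 15.3%, the redesign 36/141 = 25.5% → the redesign
Overall: Treatment 50/167 = 29.9%, the redesign 76/200 = 38.0% → the redesign
Neither sweeps: Treatment wins 1 of 3 groups, the redesign wins 2. The redesign wins overall but not every group — no Simpson reversal.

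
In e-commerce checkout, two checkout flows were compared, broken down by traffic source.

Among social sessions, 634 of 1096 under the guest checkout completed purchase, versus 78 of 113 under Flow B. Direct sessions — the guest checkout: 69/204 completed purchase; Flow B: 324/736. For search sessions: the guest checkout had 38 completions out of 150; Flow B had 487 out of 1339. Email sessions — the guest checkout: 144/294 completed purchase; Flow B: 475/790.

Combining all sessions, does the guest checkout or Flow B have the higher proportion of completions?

Social: the guest checkout 634/1096 = 57.8%, Flow B 78/113 = 69.0% → Flow B
Direct: the guest checkout 69/204 = 33.8%, Flow B 324/736 = 44.0% → Flow B
Search: the guest checkout 38/150 = 25.3%, Flow B 487/1339 = 36.4% → Flow B
Email: the guest checkout 144/294 = 49.0%, Flow B 475/790 = 60.1% → Flow B
Overall: the guest checkout 885/1744 = 50.7%, Flow B 1364/2978 = 45.8% → the guest checkout
(Flow B wins every traffic group but the guest checkout wins overall — Flow B's sessions skew toward the low-rate search group.)

the guest checkout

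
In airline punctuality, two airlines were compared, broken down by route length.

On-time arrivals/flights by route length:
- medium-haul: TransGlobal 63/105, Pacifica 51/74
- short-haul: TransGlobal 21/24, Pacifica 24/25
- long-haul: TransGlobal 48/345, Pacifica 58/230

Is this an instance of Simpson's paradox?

Medium-haul: TransGlobal 63/105 = 60.0%, Pacifica 51/74 = 68.9% → Pacifica
Short-haul: TransGlobal 21/24 = 87.5%, Pacifica 24/25 = 96.0% → Pacifica
Long-haul: TransGlobal 48/345 = 13.9%, Pacifica 58/230 = 25.2% → Pacifica
Overall: TransGlobal 132/474 = 27.8%, Pacifica 133/329 = 40.4% → Pacifica
Pacifica wins overall and in every route group — no reversal.

No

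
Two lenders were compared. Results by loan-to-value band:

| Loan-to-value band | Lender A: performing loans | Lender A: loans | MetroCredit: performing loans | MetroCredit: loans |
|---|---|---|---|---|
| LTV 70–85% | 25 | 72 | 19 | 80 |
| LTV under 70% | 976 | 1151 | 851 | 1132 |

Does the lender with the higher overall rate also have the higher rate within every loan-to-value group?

Yes

LTV 70–85%: Lender A 25/72 = 34.7%, MetroCredit 19/80 = 23.8% → Lender A
LTV under 70%: Lender A 976/1151 = 84.8%, MetroCredit 851/1132 = 75.2% → Lender A
Overall: Lender A 1001/1223 = 81.8%, MetroCredit 870/1212 = 71.8% → Lender A
Lender A wins overall and in every loan-to-value group — no reversal.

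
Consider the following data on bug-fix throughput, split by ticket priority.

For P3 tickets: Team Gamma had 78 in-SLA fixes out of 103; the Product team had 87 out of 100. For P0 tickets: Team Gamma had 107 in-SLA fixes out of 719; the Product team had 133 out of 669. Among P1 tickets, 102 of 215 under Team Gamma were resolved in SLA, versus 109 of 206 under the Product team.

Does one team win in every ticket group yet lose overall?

P3: Team Gamma 78/103 = 75.7%, the Product team 87/100 = 87.0% → the Product team
P0: Team Gamma 107/719 = 14.9%, the Product team 133/669 = 19.9% → the Product team
P1: Team Gamma 102/215 = 47.4%, the Product team 109/206 = 52.9% → the Product team
Overall: Team Gamma 287/1037 = 27.7%, the Product team 329/975 = 33.7% → the Product team
The Product team wins overall and in every ticket group — no reversal.

No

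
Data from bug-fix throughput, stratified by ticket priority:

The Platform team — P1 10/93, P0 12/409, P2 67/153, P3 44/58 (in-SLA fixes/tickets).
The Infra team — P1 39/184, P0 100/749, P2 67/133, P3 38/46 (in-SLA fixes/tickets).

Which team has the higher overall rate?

P1: the Platform team 10/93 = 10.8%, the Infra team 39/184 = 21.2% → the Infra team
P0: the Platform team 12/409 = 2.9%, the Infra team 100/749 = 13.4% → the Infra team
P2: the Platform team 67/153 = 43.8%, the Infra team 67/133 = 50.4% → the Infra team
P3: the Platform team 44/58 = 75.9%, the Infra team 38/46 = 82.6% → the Infra team
Overall: the Platform team 133/713 = 18.7%, the Infra team 244/1112 = 21.9% → the Infra team

the Infra team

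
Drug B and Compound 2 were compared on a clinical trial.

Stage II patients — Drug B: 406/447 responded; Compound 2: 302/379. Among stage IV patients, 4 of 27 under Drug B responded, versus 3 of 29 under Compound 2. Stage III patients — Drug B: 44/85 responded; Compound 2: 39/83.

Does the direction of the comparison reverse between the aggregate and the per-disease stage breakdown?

No

Stage II: Drug B 406/447 = 90.8%, Compound 2 302/379 = 79.7% → Drug B
Stage IV: Drug B 4/27 = 14.8%, Compound 2 3/29 = 10.3% → Drug B
Stage III: Drug B 44/85 = 51.8%, Compound 2 39/83 = 47.0% → Drug B
Overall: Drug B 454/559 = 81.2%, Compound 2 344/491 = 70.1% → Drug B
Drug B wins overall and in every disease group — no reversal.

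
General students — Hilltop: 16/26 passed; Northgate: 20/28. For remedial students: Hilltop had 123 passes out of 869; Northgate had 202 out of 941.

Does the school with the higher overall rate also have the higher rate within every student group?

Yes

General: Hilltop 16/26 = 61.5%, Northgate 20/28 = 71.4% → Northgate
Remedial: Hilltop 123/869 = 14.2%, Northgate 202/941 = 21.5% → Northgate
Overall: Hilltop 139/895 = 15.5%, Northgate 222/969 = 22.9% → Northgate
Northgate wins overall and in every student group — no reversal.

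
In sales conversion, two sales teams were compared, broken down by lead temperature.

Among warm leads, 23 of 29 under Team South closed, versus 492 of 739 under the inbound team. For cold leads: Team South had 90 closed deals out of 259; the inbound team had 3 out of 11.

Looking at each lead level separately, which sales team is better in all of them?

Warm: Team South 23/29 = 79.3%, the inbound team 492/739 = 66.6% → Team South
Cold: Team South 90/259 = 34.7%, the inbound team 3/11 = 27.3% → Team South
Team South has the higher rate in both groups.

Team South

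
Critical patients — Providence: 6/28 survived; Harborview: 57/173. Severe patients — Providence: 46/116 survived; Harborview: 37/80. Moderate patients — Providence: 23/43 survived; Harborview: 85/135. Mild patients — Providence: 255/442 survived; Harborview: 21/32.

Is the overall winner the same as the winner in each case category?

Critical: Providence 6/28 = 21.4%, Harborview 57/173 = 32.9% → Harborview
Severe: Providence 46/116 = 39.7%, Harborview 37/80 = 46.2% → Harborview
Moderate: Providence 23/43 = 53.5%, Harborview 85/135 = 63.0% → Harborview
Mild: Providence 255/442 = 57.7%, Harborview 21/32 = 65.6% → Harborview
Overall: Providence 330/629 = 52.5%, Harborview 200/420 = 47.6% → Providence
Harborview wins each case group but Providence wins overall — the comparison reverses. Harborview's patients skew toward critical, which has a lower base rate.

No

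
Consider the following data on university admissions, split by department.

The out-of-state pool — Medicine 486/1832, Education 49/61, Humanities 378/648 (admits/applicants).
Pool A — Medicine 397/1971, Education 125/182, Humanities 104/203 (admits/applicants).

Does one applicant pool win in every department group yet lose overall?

Medicine: the out-of-state pool 486/1832 = 26.5%, Pool A 397/1971 = 20.1% → the out-of-state pool
Education: the out-of-state pool 49/61 = 80.3%, Pool A 125/182 = 68.7% → the out-of-state pool
Humanities: the out-of-state pool 378/648 = 58.3%, Pool A 104/203 = 51.2% → the out-of-state pool
Overall: the out-of-state pool 913/2541 = 35.9%, Pool A 626/2356 = 26.6% → the out-of-state pool
The out-of-state pool wins overall and in every department group — no reversal.

No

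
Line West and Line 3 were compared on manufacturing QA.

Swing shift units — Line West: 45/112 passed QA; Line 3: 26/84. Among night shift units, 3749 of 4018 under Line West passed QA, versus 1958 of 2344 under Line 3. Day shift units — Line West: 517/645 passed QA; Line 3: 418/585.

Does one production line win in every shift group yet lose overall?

No

Swing shift: Line West 45/112 = 40.2%, Line 3 26/84 = 31.0% → Line West
Night shift: Line West 3749/4018 = 93.3%, Line 3 1958/2344 = 83.5% → Line West
Day shift: Line West 517/645 = 80.2%, Line 3 418/585 = 71.5% → Line West
Overall: Line West 4311/4775 = 90.3%, Line 3 2402/3013 = 79.7% → Line West
Line West wins overall and in every shift group — no reversal.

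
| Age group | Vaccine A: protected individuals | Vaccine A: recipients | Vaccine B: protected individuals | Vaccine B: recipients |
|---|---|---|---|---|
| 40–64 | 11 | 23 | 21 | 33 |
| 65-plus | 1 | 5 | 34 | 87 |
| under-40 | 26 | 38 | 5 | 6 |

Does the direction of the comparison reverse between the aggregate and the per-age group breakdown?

40–64: Vaccine A 11/23 = 47.8%, Vaccine B 21/33 = 63.6% → Vaccine B
65-plus: Vaccine A 1/5 = 20.0%, Vaccine B 34/87 = 39.1% → Vaccine B
Under-40: Vaccine A 26/38 = 68.4%, Vaccine B 5/6 = 83.3% → Vaccine B
Overall: Vaccine A 38/66 = 57.6%, Vaccine B 60/126 = 47.6% → Vaccine A
Vaccine B wins each age group but Vaccine A wins overall — the comparison reverses. Vaccine B's recipients skew toward 65-plus, which has a lower base rate.

Yes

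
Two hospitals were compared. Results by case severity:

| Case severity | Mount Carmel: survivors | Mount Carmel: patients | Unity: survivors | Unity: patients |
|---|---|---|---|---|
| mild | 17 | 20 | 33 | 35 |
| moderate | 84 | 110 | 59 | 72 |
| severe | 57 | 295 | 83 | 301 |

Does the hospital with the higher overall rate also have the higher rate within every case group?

Yes

Mild: Mount Carmel 17/20 = 85.0%, Unity 33/35 = 94.3% → Unity
Moderate: Mount Carmel 84/110 = 76.4%, Unity 59/72 = 81.9% → Unity
Severe: Mount Carmel 57/295 = 19.3%, Unity 83/301 = 27.6% → Unity
Overall: Mount Carmel 158/425 = 37.2%, Unity 175/408 = 42.9% → Unity
Unity wins overall and in every case group — no reversal.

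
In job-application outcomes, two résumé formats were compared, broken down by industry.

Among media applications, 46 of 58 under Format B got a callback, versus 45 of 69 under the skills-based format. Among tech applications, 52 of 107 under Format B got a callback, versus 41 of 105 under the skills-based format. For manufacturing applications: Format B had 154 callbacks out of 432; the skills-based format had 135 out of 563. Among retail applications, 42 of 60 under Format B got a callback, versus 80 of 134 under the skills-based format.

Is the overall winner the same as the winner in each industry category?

Yes

Media: Format B 46/58 = 79.3%, the skills-based format 45/69 = 65.2% → Format B
Tech: Format B 52/107 = 48.6%, the skills-based format 41/105 = 39.0% → Format B
Manufacturing: Format B 154/432 = 35.6%, the skills-based format 135/563 = 24.0% → Format B
Retail: Format B 42/60 = 70.0%, the skills-based format 80/134 = 59.7% → Format B
Overall: Format B 294/657 = 44.7%, the skills-based format 301/871 = 34.6% → Format B
Format B wins overall and in every industry group — no reversal.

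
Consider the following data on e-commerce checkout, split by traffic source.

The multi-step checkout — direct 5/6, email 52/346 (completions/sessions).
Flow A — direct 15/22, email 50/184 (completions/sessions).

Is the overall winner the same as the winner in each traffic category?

No

Direct: the multi-step checkout 5/6 = 83.3%, Flow A 15/22 = 68.2% → the multi-step checkout
Email: the multi-step checkout 52/346 = 15.0%, Flow A 50/184 = 27.2% → Flow A
Overall: the multi-step checkout 57/352 = 16.2%, Flow A 65/206 = 31.6% → Flow A
Neither sweeps: the multi-step checkout wins 1 of 2 groups, Flow A wins 1. Flow A wins overall but not every group — no Simpson reversal.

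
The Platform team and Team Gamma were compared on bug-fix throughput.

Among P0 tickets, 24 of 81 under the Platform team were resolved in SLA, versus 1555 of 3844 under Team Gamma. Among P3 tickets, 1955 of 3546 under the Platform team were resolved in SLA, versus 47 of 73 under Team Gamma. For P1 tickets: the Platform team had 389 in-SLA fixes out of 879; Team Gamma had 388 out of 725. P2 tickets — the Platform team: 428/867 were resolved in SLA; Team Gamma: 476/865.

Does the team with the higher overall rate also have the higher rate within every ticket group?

No

P0: the Platform team 24/81 = 29.6%, Team Gamma 1555/3844 = 40.5% → Team Gamma
P3: the Platform team 1955/3546 = 55.1%, Team Gamma 47/73 = 64.4% → Team Gamma
P1: the Platform team 389/879 = 44.3%, Team Gamma 388/725 = 53.5% → Team Gamma
P2: the Platform team 428/867 = 49.4%, Team Gamma 476/865 = 55.0% → Team Gamma
Overall: the Platform team 2796/5373 = 52.0%, Team Gamma 2466/5507 = 44.8% → the Platform team
Team Gamma wins each ticket group but the Platform team wins overall — the comparison reverses. Team Gamma's tickets skew toward P0, which has a lower base rate.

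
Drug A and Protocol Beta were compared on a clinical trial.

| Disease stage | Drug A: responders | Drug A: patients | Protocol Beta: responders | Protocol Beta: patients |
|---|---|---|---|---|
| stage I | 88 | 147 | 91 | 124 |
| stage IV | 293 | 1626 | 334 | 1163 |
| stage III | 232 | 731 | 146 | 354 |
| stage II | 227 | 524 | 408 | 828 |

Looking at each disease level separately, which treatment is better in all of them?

Protocol Beta

Stage I: Drug A 88/147 = 59.9%, Protocol Beta 91/124 = 73.4% → Protocol Beta
Stage IV: Drug A 293/1626 = 18.0%, Protocol Beta 334/1163 = 28.7% → Protocol Beta
Stage III: Drug A 232/731 = 31.7%, Protocol Beta 146/354 = 41.2% → Protocol Beta
Stage II: Drug A 227/524 = 43.3%, Protocol Beta 408/828 = 49.3% → Protocol Beta
Protocol Beta has the higher rate in all 4 groups.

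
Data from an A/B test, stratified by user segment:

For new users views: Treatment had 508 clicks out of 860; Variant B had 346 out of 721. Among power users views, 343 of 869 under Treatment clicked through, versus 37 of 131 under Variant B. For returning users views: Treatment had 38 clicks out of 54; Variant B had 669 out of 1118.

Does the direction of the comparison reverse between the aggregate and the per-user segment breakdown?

Yes

New users: Treatment 508/860 = 59.1%, Variant B 346/721 = 48.0% → Treatment
Power users: Treatment 343/869 = 39.5%, Variant B 37/131 = 28.2% → Treatment
Returning users: Treatment 38/54 = 70.4%, Variant B 669/1118 = 59.8% → Treatment
Overall: Treatment 889/1783 = 49.9%, Variant B 1052/1970 = 53.4% → Variant B
Treatment wins each user group but Variant B wins overall — the comparison reverses. Treatment's views skew toward power users, which has a lower base rate.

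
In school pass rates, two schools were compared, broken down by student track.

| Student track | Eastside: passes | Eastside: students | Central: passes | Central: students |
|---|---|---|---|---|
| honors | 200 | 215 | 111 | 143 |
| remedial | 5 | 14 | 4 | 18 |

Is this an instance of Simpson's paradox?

No

Honors: Eastside 200/215 = 93.0%, Central 111/143 = 77.6% → Eastside
Remedial: Eastside 5/14 = 35.7%, Central 4/18 = 22.2% → Eastside
Overall: Eastside 205/229 = 89.5%, Central 115/161 = 71.4% → Eastside
Eastside wins overall and in every student group — no reversal.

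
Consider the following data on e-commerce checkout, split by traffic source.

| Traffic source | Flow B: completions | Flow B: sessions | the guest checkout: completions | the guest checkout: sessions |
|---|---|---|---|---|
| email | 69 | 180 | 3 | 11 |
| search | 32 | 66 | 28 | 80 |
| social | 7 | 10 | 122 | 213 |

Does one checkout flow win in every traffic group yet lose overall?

Yes

Email: Flow B 69/180 = 38.3%, the guest checkout 3/11 = 27.3% → Flow B
Search: Flow B 32/66 = 48.5%, the guest checkout 28/80 = 35.0% → Flow B
Social: Flow B 7/10 = 70.0%, the guest checkout 122/213 = 57.3% → Flow B
Overall: Flow B 108/256 = 42.2%, the guest checkout 153/304 = 50.3% → the guest checkout
Flow B wins each traffic group but the guest checkout wins overall — the comparison reverses. Flow B's sessions skew toward email, which has a lower base rate.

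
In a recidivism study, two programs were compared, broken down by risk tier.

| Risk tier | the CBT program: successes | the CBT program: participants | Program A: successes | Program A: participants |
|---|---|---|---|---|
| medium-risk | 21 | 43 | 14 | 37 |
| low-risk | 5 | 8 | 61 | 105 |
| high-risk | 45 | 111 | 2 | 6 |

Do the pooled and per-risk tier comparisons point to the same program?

No

Medium-risk: the CBT program 21/43 = 48.8%, Program A 14/37 = 37.8% → the CBT program
Low-risk: the CBT program 5/8 = 62.5%, Program A 61/105 = 58.1% → the CBT program
High-risk: the CBT program 45/111 = 40.5%, Program A 2/6 = 33.3% → the CBT program
Overall: the CBT program 71/162 = 43.8%, Program A 77/148 = 52.0% → Program A
The CBT program wins each risk group but Program A wins overall — the comparison reverses. The CBT program's participants skew toward high-risk, which has a lower base rate.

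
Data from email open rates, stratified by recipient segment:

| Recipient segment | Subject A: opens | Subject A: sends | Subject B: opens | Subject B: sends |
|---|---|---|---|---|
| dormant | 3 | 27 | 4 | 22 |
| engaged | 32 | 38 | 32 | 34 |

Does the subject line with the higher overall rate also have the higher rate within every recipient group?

Yes

Dormant: Subject A 3/27 = 11.1%, Subject B 4/22 = 18.2% → Subject B
Engaged: Subject A 32/38 = 84.2%, Subject B 32/34 = 94.1% → Subject B
Overall: Subject A 35/65 = 53.8%, Subject B 36/56 = 64.3% → Subject B
Subject B wins overall and in every recipient group — no reversal.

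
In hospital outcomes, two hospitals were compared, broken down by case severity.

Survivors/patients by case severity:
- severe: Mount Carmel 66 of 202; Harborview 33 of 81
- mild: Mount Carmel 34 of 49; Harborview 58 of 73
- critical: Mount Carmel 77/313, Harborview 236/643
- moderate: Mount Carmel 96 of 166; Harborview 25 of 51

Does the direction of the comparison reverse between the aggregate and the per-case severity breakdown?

Severe: Mount Carmel 66/202 = 32.7%, Harborview 33/81 = 40.7% → Harborview
Mild: Mount Carmel 34/49 = 69.4%, Harborview 58/73 = 79.5% → Harborview
Critical: Mount Carmel 77/313 = 24.6%, Harborview 236/643 = 36.7% → Harborview
Moderate: Mount Carmel 96/166 = 57.8%, Harborview 25/51 = 49.0% → Mount Carmel
Overall: Mount Carmel 273/730 = 37.4%, Harborview 352/848 = 41.5% → Harborview
Neither sweeps: Mount Carmel wins 1 of 4 groups, Harborview wins 3. Harborview wins overall but not every group — no Simpson reversal.

No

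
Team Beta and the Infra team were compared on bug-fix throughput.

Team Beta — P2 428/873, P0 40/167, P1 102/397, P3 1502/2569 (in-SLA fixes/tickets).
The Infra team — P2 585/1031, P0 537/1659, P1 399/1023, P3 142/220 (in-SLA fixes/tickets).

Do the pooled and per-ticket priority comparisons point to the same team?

P2: Team Beta 428/873 = 49.0%, the Infra team 585/1031 = 56.7% → the Infra team
P0: Team Beta 40/167 = 24.0%, the Infra team 537/1659 = 32.4% → the Infra team
P1: Team Beta 102/397 = 25.7%, the Infra team 399/1023 = 39.0% → the Infra team
P3: Team Beta 1502/2569 = 58.5%, the Infra team 142/220 = 64.5% → the Infra team
Overall: Team Beta 2072/4006 = 51.7%, the Infra team 1663/3933 = 42.3% → Team Beta
The Infra team wins each ticket group but Team Beta wins overall — the comparison reverses. The Infra team's tickets skew toward P0, which has a lower base rate.

No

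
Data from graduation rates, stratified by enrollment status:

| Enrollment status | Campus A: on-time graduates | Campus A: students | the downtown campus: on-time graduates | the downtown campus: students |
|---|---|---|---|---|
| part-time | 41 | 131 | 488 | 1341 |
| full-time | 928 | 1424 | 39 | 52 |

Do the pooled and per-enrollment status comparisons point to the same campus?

Part-time: Campus A 41/131 = 31.3%, the downtown campus 488/1341 = 36.4% → the downtown campus
Full-time: Campus A 928/1424 = 65.2%, the downtown campus 39/52 = 75.0% → the downtown campus
Overall: Campus A 969/1555 = 62.3%, the downtown campus 527/1393 = 37.8% → Campus A
The downtown campus wins each enrollment group but Campus A wins overall — the comparison reverses. The downtown campus's students skew toward part-time, which has a lower base rate.

No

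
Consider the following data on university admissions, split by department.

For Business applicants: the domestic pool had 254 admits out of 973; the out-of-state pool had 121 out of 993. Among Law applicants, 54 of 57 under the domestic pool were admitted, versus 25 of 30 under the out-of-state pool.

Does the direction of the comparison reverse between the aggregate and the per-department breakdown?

Business: the domestic pool 254/973 = 26.1%, the out-of-state pool 121/993 = 12.2% → the domestic pool
Law: the domestic pool 54/57 = 94.7%, the out-of-state pool 25/30 = 83.3% → the domestic pool
Overall: the domestic pool 308/1030 = 29.9%, the out-of-state pool 146/1023 = 14.3% → the domestic pool
The domestic pool wins overall and in every department group — no reversal.

No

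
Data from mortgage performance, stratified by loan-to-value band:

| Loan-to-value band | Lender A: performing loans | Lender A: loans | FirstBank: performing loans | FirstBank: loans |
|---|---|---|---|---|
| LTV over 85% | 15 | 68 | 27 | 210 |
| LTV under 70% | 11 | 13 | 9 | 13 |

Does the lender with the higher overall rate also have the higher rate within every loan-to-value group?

LTV over 85%: Lender A 15/68 = 22.1%, FirstBank 27/210 = 12.9% → Lender A
LTV under 70%: Lender A 11/13 = 84.6%, FirstBank 9/13 = 69.2% → Lender A
Overall: Lender A 26/81 = 32.1%, FirstBank 36/223 = 16.1% → Lender A
Lender A wins overall and in every loan-to-value group — no reversal.

Yes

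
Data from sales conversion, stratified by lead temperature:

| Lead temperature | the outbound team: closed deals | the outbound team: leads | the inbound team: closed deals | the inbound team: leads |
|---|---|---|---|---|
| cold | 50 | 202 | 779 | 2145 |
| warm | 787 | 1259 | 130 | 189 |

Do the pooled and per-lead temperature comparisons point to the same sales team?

No

Cold: the outbound team 50/202 = 24.8%, the inbound team 779/2145 = 36.3% → the inbound team
Warm: the outbound team 787/1259 = 62.5%, the inbound team 130/189 = 68.8% → the inbound team
Overall: the outbound team 837/1461 = 57.3%, the inbound team 909/2334 = 38.9% → the outbound team
The inbound team wins each lead group but the outbound team wins overall — the comparison reverses. The inbound team's leads skew toward cold, which has a lower base rate.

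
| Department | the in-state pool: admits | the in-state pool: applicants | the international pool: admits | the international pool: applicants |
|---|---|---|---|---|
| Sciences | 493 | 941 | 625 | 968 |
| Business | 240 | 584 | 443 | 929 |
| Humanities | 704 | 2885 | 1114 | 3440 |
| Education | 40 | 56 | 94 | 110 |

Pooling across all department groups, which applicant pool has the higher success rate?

the international pool

Sciences: the in-state pool 493/941 = 52.4%, the international pool 625/968 = 64.6% → the international pool
Business: the in-state pool 240/584 = 41.1%, the international pool 443/929 = 47.7% → the international pool
Humanities: the in-state pool 704/2885 = 24.4%, the international pool 1114/3440 = 32.4% → the international pool
Education: the in-state pool 40/56 = 71.4%, the international pool 94/110 = 85.5% → the international pool
Overall: the in-state pool 1477/4466 = 33.1%, the international pool 2276/5447 = 41.8% → the international pool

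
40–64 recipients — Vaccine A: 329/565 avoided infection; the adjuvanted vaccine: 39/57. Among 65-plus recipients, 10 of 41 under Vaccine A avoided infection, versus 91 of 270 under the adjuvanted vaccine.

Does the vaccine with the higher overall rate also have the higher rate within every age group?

No

40–64: Vaccine A 329/565 = 58.2%, the adjuvanted vaccine 39/57 = 68.4% → the adjuvanted vaccine
65-plus: Vaccine A 10/41 = 24.4%, the adjuvanted vaccine 91/270 = 33.7% → the adjuvanted vaccine
Overall: Vaccine A 339/606 = 55.9%, the adjuvanted vaccine 130/327 = 39.8% → Vaccine A
The adjuvanted vaccine wins each age group but Vaccine A wins overall — the comparison reverses. The adjuvanted vaccine's recipients skew toward 65-plus, which has a lower base rate.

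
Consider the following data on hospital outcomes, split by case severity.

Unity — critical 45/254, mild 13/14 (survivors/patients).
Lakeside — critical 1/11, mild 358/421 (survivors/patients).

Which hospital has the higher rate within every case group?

Critical: Unity 45/254 = 17.7%, Lakeside 1/11 = 9.1% → Unity
Mild: Unity 13/14 = 92.9%, Lakeside 358/421 = 85.0% → Unity
Unity has the higher rate in both groups.

Unity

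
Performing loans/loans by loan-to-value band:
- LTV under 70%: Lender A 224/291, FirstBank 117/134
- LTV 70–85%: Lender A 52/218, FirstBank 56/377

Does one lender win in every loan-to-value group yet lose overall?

LTV under 70%: Lender A 224/291 = 77.0%, FirstBank 117/134 = 87.3% → FirstBank
LTV 70–85%: Lender A 52/218 = 23.9%, FirstBank 56/377 = 14.9% → Lender A
Overall: Lender A 276/509 = 54.2%, FirstBank 173/511 = 33.9% → Lender A
Neither sweeps: Lender A wins 1 of 2 groups, FirstBank wins 1. Lender A wins overall but not every group — no Simpson reversal.

No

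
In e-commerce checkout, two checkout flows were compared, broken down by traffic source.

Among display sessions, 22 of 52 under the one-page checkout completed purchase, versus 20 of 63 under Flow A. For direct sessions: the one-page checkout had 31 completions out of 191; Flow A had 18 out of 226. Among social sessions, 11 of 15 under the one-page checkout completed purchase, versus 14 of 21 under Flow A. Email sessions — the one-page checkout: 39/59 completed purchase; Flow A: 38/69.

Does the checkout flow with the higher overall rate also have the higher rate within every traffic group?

Display: the one-page checkout 22/52 = 42.3%, Flow A 20/63 = 31.7% → the one-page checkout
Direct: the one-page checkout 31/191 = 16.2%, Flow A 18/226 = 8.0% → the one-page checkout
Social: the one-page checkout 11/15 = 73.3%, Flow A 14/21 = 66.7% → the one-page checkout
Email: the one-page checkout 39/59 = 66.1%, Flow A 38/69 = 55.1% → the one-page checkout
Overall: the one-page checkout 103/317 = 32.5%, Flow A 90/379 = 23.7% → the one-page checkout
The one-page checkout wins overall and in every traffic group — no reversal.

Yes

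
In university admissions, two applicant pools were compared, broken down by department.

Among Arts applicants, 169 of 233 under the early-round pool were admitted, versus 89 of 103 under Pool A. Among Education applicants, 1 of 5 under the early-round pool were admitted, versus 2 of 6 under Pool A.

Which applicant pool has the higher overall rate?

Arts: the early-round pool 169/233 = 72.5%, Pool A 89/103 = 86.4% → Pool A
Education: the early-round pool 1/5 = 20.0%, Pool A 2/6 = 33.3% → Pool A
Overall: the early-round pool 170/238 = 71.4%, Pool A 91/109 = 83.5% → Pool A

Pool A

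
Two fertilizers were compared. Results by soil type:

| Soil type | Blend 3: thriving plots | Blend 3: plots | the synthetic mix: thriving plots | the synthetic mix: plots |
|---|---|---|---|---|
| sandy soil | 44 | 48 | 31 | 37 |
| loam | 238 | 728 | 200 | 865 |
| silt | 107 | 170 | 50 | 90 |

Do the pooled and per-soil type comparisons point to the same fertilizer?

Yes

Sandy soil: Blend 3 44/48 = 91.7%, the synthetic mix 31/37 = 83.8% → Blend 3
Loam: Blend 3 238/728 = 32.7%, the synthetic mix 200/865 = 23.1% → Blend 3
Silt: Blend 3 107/170 = 62.9%, the synthetic mix 50/90 = 55.6% → Blend 3
Overall: Blend 3 389/946 = 41.1%, the synthetic mix 281/992 = 28.3% → Blend 3
Blend 3 wins overall and in every soil group — no reversal.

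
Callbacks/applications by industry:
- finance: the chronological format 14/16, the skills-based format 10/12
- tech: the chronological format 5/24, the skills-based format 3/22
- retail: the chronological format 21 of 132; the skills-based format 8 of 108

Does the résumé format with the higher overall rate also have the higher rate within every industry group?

Finance: the chronological format 14/16 = 87.5%, the skills-based format 10/12 = 83.3% → the chronological format
Tech: the chronological format 5/24 = 20.8%, the skills-based format 3/22 = 13.6% → the chronological format
Retail: the chronological format 21/132 = 15.9%, the skills-based format 8/108 = 7.4% → the chronological format
Overall: the chronological format 40/172 = 23.3%, the skills-based format 21/142 = 14.8% → the chronological format
The chronological format wins overall and in every industry group — no reversal.

Yes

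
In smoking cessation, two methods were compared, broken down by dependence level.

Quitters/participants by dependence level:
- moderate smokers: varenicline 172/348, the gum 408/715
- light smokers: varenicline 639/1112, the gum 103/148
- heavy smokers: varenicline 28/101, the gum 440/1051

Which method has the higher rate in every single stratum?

Moderate smokers: varenicline 172/348 = 49.4%, the gum 408/715 = 57.1% → the gum
Light smokers: varenicline 639/1112 = 57.5%, the gum 103/148 = 69.6% → the gum
Heavy smokers: varenicline 28/101 = 27.7%, the gum 440/1051 = 41.9% → the gum
The gum has the higher rate in all 3 groups.

the gum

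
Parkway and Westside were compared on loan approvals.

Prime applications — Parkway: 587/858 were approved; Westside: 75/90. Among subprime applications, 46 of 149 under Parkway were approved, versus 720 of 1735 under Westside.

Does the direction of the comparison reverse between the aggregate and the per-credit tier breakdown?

Yes

Prime: Parkway 587/858 = 68.4%, Westside 75/90 = 83.3% → Westside
Subprime: Parkway 46/149 = 30.9%, Westside 720/1735 = 41.5% → Westside
Overall: Parkway 633/1007 = 62.9%, Westside 795/1825 = 43.6% → Parkway
Westside wins each credit group but Parkway wins overall — the comparison reverses. Westside's applications skew toward subprime, which has a lower base rate.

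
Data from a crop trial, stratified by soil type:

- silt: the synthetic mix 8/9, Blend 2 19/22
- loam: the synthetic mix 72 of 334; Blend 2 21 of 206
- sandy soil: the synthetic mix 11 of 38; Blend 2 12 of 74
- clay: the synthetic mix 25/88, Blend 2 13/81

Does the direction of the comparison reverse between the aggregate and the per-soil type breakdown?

Silt: the synthetic mix 8/9 = 88.9%, Blend 2 19/22 = 86.4% → the synthetic mix
Loam: the synthetic mix 72/334 = 21.6%, Blend 2 21/206 = 10.2% → the synthetic mix
Sandy soil: the synthetic mix 11/38 = 28.9%, Blend 2 12/74 = 16.2% → the synthetic mix
Clay: the synthetic mix 25/88 = 28.4%, Blend 2 13/81 = 16.0% → the synthetic mix
Overall: the synthetic mix 116/469 = 24.7%, Blend 2 65/383 = 17.0% → the synthetic mix
The synthetic mix wins overall and in every soil group — no reversal.

No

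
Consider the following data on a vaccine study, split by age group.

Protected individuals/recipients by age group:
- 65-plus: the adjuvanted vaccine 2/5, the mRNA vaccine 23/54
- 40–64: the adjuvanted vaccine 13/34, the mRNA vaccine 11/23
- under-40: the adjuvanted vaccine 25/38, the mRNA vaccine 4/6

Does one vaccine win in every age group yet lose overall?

65-plus: the adjuvanted vaccine 2/5 = 40.0%, the mRNA vaccine 23/54 = 42.6% → the mRNA vaccine
40–64: the adjuvanted vaccine 13/34 = 38.2%, the mRNA vaccine 11/23 = 47.8% → the mRNA vaccine
Under-40: the adjuvanted vaccine 25/38 = 65.8%, the mRNA vaccine 4/6 = 66.7% → the mRNA vaccine
Overall: the adjuvanted vaccine 40/77 = 51.9%, the mRNA vaccine 38/83 = 45.8% → the adjuvanted vaccine
The mRNA vaccine wins each age group but the adjuvanted vaccine wins overall — the comparison reverses. The mRNA vaccine's recipients skew toward 65-plus, which has a lower base rate.

Yes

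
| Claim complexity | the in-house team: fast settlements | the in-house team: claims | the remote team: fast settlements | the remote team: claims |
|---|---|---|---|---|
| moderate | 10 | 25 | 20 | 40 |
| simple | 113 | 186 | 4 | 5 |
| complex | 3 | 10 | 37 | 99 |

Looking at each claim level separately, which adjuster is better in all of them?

Moderate: the in-house team 10/25 = 40.0%, the remote team 20/40 = 50.0% → the remote team
Simple: the in-house team 113/186 = 60.8%, the remote team 4/5 = 80.0% → the remote team
Complex: the in-house team 3/10 = 30.0%, the remote team 37/99 = 37.4% → the remote team
The remote team has the higher rate in all 3 groups.

the remote team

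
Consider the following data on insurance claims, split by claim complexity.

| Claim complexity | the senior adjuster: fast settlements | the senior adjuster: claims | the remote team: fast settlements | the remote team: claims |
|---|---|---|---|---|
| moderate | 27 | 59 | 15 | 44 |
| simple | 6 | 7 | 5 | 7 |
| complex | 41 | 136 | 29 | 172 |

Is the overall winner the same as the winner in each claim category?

Moderate: the senior adjuster 27/59 = 45.8%, the remote team 15/44 = 34.1% → the senior adjuster
Simple: the senior adjuster 6/7 = 85.7%, the remote team 5/7 = 71.4% → the senior adjuster
Complex: the senior adjuster 41/136 = 30.1%, the remote team 29/172 = 16.9% → the senior adjuster
Overall: the senior adjuster 74/202 = 36.6%, the remote team 49/223 = 22.0% → the senior adjuster
The senior adjuster wins overall and in every claim group — no reversal.

Yes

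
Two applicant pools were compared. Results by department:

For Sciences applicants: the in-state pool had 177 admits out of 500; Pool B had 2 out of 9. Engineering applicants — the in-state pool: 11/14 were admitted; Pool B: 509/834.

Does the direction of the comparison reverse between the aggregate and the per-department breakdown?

Yes

Sciences: the in-state pool 177/500 = 35.4%, Pool B 2/9 = 22.2% → the in-state pool
Engineering: the in-state pool 11/14 = 78.6%, Pool B 509/834 = 61.0% → the in-state pool
Overall: the in-state pool 188/514 = 36.6%, Pool B 511/843 = 60.6% → Pool B
The in-state pool wins each department group but Pool B wins overall — the comparison reverses. The in-state pool's applicants skew toward Sciences, which has a lower base rate.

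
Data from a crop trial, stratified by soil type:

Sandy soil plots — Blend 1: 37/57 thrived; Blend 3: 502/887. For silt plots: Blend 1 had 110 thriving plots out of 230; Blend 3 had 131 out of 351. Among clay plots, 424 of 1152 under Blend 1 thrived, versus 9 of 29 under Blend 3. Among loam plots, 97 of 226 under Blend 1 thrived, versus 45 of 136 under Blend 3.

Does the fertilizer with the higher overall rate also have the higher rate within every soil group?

No

Sandy soil: Blend 1 37/57 = 64.9%, Blend 3 502/887 = 56.6% → Blend 1
Silt: Blend 1 110/230 = 47.8%, Blend 3 131/351 = 37.3% → Blend 1
Clay: Blend 1 424/1152 = 36.8%, Blend 3 9/29 = 31.0% → Blend 1
Loam: Blend 1 97/226 = 42.9%, Blend 3 45/136 = 33.1% → Blend 1
Overall: Blend 1 668/1665 = 40.1%, Blend 3 687/1403 = 49.0% → Blend 3
Blend 1 wins each soil group but Blend 3 wins overall — the comparison reverses. Blend 1's plots skew toward clay, which has a lower base rate.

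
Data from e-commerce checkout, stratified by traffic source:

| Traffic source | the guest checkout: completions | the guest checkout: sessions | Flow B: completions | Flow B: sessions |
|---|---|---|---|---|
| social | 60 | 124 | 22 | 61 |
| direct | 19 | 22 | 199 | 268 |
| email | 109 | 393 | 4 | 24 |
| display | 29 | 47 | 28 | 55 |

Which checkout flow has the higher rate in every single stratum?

Social: the guest checkout 60/124 = 48.4%, Flow B 22/61 = 36.1% → the guest checkout
Direct: the guest checkout 19/22 = 86.4%, Flow B 199/268 = 74.3% → the guest checkout
Email: the guest checkout 109/393 = 27.7%, Flow B 4/24 = 16.7% → the guest checkout
Display: the guest checkout 29/47 = 61.7%, Flow B 28/55 = 50.9% → the guest checkout
The guest checkout has the higher rate in all 4 groups.

the guest checkout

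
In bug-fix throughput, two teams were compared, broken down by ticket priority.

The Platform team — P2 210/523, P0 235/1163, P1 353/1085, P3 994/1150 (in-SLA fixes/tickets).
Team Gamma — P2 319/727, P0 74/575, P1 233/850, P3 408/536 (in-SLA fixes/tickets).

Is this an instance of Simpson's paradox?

No

P2: the Platform team 210/523 = 40.2%, Team Gamma 319/727 = 43.9% → Team Gamma
P0: the Platform team 235/1163 = 20.2%, Team Gamma 74/575 = 12.9% → the Platform team
P1: the Platform team 353/1085 = 32.5%, Team Gamma 233/850 = 27.4% → the Platform team
P3: the Platform team 994/1150 = 86.4%, Team Gamma 408/536 = 76.1% → the Platform team
Overall: the Platform team 1792/3921 = 45.7%, Team Gamma 1034/2688 = 38.5% → the Platform team
Neither sweeps: the Platform team wins 3 of 4 groups, Team Gamma wins 1. The Platform team wins overall but not every group — no Simpson reversal.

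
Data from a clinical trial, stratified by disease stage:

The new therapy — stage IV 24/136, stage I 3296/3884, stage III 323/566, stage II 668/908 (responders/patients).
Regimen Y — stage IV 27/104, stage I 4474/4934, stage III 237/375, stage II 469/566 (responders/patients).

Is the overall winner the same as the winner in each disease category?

Stage IV: the new therapy 24/136 = 17.6%, Regimen Y 27/104 = 26.0% → Regimen Y
Stage I: the new therapy 3296/3884 = 84.9%, Regimen Y 4474/4934 = 90.7% → Regimen Y
Stage III: the new therapy 323/566 = 57.1%, Regimen Y 237/375 = 63.2% → Regimen Y
Stage II: the new therapy 668/908 = 73.6%, Regimen Y 469/566 = 82.9% → Regimen Y
Overall: the new therapy 4311/5494 = 78.5%, Regimen Y 5207/5979 = 87.1% → Regimen Y
Regimen Y wins overall and in every disease group — no reversal.

Yes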